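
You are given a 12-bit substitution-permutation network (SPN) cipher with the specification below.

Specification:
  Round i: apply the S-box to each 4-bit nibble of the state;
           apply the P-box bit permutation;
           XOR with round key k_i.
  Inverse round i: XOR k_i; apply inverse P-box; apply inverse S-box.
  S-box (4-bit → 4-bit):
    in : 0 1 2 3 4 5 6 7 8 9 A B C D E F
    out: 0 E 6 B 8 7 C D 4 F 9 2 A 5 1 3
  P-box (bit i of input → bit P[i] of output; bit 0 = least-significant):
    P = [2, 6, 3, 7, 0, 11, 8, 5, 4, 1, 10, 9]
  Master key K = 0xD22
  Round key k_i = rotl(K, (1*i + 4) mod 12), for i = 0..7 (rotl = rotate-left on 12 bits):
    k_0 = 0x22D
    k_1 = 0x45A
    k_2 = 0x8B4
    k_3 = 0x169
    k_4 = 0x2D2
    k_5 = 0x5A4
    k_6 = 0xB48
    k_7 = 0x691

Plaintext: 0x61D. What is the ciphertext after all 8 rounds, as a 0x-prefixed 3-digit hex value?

s_0 = plaintext = 0x61D
s_1 = Round(s_0, k_0) = 0xD01
s_2 = Round(s_1, k_1) = 0x082
s_3 = Round(s_2, k_2) = 0x9FC
s_4 = Round(s_3, k_3) = 0xFBA
s_5 = Round(s_4, k_4) = 0xA44
s_6 = Round(s_5, k_5) = 0x714
s_7 = Round(s_6, k_6) = 0x4F8
s_8 = Round(s_7, k_7) = 0xC98

0xC98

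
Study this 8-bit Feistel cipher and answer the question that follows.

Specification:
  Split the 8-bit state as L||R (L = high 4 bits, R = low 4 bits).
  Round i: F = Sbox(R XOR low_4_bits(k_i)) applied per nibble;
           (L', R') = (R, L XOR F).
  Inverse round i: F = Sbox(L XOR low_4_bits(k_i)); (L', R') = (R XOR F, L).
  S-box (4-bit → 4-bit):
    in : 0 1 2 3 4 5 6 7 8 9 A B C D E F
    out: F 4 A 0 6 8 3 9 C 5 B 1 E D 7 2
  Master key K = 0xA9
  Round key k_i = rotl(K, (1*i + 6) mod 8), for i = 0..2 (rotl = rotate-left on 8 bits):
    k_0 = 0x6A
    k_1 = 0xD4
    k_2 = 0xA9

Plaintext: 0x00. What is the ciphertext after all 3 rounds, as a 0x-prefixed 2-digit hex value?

0x2A

s_0 = plaintext = 0x00
s_1 = Round(s_0, k_0) = 0x0B
s_2 = Round(s_1, k_1) = 0xB2
s_3 = Round(s_2, k_2) = 0x2A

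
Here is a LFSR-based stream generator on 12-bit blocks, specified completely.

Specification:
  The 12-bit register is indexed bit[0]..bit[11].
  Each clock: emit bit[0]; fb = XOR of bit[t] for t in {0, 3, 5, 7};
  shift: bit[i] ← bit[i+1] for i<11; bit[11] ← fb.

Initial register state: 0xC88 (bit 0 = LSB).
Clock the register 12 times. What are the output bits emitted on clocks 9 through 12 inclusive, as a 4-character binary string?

reg_0 = 0xC88
clock 1: out=0, reg = 0x644
clock 2: out=0, reg = 0x322
clock 3: out=0, reg = 0x991
clock 4: out=1, reg = 0x4C8
clock 5: out=0, reg = 0x264
clock 6: out=0, reg = 0x932
clock 7: out=0, reg = 0xC99
clock 8: out=1, reg = 0xE4C
clock 9: out=0, reg = 0xF26
clock 10: out=0, reg = 0xF93
clock 11: out=1, reg = 0x7C9
clock 12: out=1, reg = 0xBE4

0011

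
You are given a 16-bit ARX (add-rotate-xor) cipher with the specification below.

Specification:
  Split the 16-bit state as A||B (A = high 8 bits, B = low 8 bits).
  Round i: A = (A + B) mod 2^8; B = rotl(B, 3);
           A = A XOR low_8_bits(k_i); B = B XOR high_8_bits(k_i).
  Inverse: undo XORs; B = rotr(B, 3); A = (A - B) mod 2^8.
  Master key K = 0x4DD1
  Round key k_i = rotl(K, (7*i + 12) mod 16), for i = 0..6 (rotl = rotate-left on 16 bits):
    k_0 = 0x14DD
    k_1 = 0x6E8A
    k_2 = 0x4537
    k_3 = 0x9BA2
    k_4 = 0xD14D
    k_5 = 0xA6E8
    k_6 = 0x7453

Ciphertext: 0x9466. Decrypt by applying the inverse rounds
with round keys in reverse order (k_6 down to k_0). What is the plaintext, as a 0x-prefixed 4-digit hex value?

s_0 = ciphertext = 0x9466
s_1 = InvRound(s_0, k_6) = 0x8542
s_2 = InvRound(s_1, k_5) = 0xD19C
s_3 = InvRound(s_2, k_4) = 0xF3A9
s_4 = InvRound(s_3, k_3) = 0x0B46
s_5 = InvRound(s_4, k_2) = 0xDC60
s_6 = InvRound(s_5, k_1) = 0x95C1
s_7 = InvRound(s_6, k_0) = 0x8EBA

0x8EBA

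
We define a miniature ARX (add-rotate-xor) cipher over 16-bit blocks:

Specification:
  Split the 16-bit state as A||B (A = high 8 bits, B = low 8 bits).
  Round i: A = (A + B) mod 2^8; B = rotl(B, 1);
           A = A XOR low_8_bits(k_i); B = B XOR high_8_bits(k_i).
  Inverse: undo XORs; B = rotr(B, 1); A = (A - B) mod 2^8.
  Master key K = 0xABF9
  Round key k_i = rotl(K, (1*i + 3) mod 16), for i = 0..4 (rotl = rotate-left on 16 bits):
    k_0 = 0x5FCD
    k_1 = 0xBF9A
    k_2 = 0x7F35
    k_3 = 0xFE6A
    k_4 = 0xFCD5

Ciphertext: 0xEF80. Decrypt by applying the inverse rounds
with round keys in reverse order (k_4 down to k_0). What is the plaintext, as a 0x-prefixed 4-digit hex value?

s_0 = ciphertext = 0xEF80
s_1 = InvRound(s_0, k_4) = 0xFC3E
s_2 = InvRound(s_1, k_3) = 0x3660
s_3 = InvRound(s_2, k_2) = 0x748F
s_4 = InvRound(s_3, k_1) = 0xD618
s_5 = InvRound(s_4, k_0) = 0x78A3

0x78A3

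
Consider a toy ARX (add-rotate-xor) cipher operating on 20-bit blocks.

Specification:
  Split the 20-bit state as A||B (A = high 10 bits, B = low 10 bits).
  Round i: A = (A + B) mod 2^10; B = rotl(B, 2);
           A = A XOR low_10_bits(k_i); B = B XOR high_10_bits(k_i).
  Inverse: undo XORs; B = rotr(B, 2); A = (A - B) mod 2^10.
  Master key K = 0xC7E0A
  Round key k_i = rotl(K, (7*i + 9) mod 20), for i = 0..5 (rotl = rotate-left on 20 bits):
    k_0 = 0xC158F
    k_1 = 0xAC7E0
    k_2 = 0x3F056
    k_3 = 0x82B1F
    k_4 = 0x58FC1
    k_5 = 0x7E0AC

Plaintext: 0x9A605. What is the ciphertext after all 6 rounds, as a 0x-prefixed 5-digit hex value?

s_0 = plaintext = 0x9A605
s_1 = Round(s_0, k_0) = 0x78713
s_2 = Round(s_1, k_1) = 0xC52FE
s_3 = Round(s_2, k_2) = 0x91306
s_4 = Round(s_3, k_3) = 0x95611
s_5 = Round(s_4, k_4) = 0xE9D25
s_6 = Round(s_5, k_5) = 0x1816D

0x1816D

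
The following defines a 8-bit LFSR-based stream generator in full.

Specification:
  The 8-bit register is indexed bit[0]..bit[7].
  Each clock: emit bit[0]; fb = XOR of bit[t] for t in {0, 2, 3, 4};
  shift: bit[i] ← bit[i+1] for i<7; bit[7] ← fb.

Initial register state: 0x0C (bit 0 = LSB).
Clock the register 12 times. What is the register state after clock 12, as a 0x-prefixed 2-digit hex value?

0xAA

reg_0 = 0x0C
clock 1: out=0, reg = 0x06
clock 2: out=0, reg = 0x83
clock 3: out=1, reg = 0xC1
clock 4: out=1, reg = 0xE0
clock 5: out=0, reg = 0x70
clock 6: out=0, reg = 0xB8
clock 7: out=0, reg = 0x5C
clock 8: out=0, reg = 0xAE
clock 9: out=0, reg = 0x57
clock 10: out=1, reg = 0xAB
clock 11: out=1, reg = 0x55
clock 12: out=1, reg = 0xAA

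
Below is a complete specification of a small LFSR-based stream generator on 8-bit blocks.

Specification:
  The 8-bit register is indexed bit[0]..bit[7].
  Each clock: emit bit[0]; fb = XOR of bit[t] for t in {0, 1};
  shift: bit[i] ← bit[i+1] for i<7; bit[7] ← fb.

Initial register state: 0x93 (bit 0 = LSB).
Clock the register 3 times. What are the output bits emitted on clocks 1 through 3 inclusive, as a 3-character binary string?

110

reg_0 = 0x93
clock 1: out=1, reg = 0x49
clock 2: out=1, reg = 0xA4
clock 3: out=0, reg = 0x52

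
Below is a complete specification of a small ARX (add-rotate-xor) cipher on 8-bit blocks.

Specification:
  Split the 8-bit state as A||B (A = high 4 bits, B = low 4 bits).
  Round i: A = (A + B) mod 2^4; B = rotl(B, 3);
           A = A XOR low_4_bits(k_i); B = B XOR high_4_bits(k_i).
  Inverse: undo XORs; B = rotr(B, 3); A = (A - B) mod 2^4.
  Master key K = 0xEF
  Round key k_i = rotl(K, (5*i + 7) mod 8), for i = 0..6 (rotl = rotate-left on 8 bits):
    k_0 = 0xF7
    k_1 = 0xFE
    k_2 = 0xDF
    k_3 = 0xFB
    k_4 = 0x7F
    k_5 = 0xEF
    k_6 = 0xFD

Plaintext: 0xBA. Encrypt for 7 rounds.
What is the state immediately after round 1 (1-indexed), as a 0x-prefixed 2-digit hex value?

s_0 = plaintext = 0xBA
s_1 = Round(s_0, k_0) = 0x2A
s_2 = Round(s_1, k_1) = 0x2A
s_3 = Round(s_2, k_2) = 0x38
s_4 = Round(s_3, k_3) = 0x0B
s_5 = Round(s_4, k_4) = 0x4A
s_6 = Round(s_5, k_5) = 0x1B
s_7 = Round(s_6, k_6) = 0x12

0x2A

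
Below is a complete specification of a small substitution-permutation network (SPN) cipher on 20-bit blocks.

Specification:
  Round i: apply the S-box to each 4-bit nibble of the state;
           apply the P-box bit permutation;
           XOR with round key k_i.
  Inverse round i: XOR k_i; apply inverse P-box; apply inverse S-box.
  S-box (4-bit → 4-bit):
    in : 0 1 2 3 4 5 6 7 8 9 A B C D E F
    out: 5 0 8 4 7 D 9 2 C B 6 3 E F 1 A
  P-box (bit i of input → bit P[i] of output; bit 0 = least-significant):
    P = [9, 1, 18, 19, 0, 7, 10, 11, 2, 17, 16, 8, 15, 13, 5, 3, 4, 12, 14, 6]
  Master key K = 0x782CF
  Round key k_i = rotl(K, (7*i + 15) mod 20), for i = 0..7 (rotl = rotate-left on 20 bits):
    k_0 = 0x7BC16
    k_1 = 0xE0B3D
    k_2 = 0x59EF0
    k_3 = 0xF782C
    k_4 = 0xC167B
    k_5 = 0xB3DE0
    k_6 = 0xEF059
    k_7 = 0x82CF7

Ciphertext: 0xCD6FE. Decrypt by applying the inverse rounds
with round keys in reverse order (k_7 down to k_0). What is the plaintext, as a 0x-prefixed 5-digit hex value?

s_0 = ciphertext = 0xCD6FE
s_1 = InvRound(s_0, k_7) = 0xA9160
s_2 = InvRound(s_1, k_6) = 0x0C2E3
s_3 = InvRound(s_2, k_5) = 0xABC59
s_4 = InvRound(s_3, k_4) = 0x14724
s_5 = InvRound(s_4, k_3) = 0x7FF85
s_6 = InvRound(s_5, k_2) = 0x5A9E1
s_7 = InvRound(s_6, k_1) = 0x69476
s_8 = InvRound(s_7, k_0) = 0x2A321

0x2A321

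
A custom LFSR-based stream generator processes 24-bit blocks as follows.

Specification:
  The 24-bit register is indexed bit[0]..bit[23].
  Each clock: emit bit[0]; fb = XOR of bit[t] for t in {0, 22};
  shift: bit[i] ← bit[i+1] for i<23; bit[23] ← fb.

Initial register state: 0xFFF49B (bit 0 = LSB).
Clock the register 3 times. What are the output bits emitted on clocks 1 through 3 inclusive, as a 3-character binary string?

110

reg_0 = 0xFFF49B
clock 1: out=1, reg = 0x7FFA4D
clock 2: out=1, reg = 0x3FFD26
clock 3: out=0, reg = 0x1FFE93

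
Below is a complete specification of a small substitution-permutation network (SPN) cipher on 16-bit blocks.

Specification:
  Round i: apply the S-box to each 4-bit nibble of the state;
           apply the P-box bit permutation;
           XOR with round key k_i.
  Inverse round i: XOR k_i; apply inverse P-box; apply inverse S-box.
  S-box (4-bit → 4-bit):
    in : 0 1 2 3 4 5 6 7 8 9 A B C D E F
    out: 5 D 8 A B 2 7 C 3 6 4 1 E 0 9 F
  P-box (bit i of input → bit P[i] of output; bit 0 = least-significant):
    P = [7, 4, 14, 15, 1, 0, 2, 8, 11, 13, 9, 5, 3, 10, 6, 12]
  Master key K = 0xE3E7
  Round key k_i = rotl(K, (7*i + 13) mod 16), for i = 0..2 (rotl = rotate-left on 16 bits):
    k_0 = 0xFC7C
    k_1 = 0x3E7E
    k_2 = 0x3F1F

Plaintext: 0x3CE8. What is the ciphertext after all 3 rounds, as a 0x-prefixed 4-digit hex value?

s_0 = plaintext = 0x3CE8
s_1 = Round(s_0, k_0) = 0xCBCE
s_2 = Round(s_1, k_1) = 0xA3BB
s_3 = Round(s_2, k_2) = 0x1FFD

0x1FFD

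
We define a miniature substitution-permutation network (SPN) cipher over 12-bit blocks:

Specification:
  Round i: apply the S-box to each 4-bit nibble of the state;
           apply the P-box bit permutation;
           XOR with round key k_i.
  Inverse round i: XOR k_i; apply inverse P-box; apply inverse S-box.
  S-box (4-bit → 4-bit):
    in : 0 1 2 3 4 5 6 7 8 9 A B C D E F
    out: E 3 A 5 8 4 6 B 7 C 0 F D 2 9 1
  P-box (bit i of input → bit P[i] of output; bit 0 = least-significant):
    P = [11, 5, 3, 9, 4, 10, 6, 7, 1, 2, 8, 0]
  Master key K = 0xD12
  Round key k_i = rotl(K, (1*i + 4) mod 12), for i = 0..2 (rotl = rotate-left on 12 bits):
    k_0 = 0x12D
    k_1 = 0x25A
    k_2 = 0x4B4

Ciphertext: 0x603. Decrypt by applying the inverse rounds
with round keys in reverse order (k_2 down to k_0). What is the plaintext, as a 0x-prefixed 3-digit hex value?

s_0 = ciphertext = 0x603
s_1 = InvRound(s_0, k_2) = 0x7E2
s_2 = InvRound(s_1, k_1) = 0x576
s_3 = InvRound(s_2, k_0) = 0xE85

0xE85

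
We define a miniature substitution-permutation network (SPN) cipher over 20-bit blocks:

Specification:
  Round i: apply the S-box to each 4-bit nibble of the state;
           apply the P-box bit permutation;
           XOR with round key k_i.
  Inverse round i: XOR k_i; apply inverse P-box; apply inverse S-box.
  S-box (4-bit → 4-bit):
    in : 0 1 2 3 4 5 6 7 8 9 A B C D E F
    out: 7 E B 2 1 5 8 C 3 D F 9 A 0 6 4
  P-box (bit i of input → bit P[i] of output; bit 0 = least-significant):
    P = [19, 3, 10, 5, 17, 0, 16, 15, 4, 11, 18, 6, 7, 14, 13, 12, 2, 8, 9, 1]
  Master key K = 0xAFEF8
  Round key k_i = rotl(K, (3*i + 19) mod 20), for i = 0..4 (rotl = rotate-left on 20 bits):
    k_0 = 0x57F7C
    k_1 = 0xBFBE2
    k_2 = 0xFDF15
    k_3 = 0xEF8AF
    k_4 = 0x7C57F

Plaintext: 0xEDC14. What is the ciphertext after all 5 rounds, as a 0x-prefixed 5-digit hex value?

0xDF95C

s_0 = plaintext = 0xEDC14
s_1 = Round(s_0, k_0) = 0xCF43D
s_2 = Round(s_1, k_1) = 0xBDAF1
s_3 = Round(s_2, k_2) = 0xAD36B
s_4 = Round(s_3, k_3) = 0x67389
s_5 = Round(s_4, k_4) = 0xDF95C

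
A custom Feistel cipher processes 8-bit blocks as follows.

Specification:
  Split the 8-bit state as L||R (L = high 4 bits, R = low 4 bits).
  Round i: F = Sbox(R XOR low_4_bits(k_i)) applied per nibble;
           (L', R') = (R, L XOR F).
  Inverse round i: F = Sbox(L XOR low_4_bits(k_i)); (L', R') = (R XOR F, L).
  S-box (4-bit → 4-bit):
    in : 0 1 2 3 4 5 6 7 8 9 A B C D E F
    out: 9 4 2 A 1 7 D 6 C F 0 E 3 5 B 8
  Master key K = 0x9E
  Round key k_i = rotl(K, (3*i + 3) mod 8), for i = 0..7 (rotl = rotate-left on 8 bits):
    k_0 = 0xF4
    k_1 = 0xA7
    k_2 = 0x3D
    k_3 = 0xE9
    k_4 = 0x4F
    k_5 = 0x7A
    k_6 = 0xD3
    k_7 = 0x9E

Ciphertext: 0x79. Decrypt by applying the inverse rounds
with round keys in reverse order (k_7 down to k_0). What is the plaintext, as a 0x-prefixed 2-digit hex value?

0xEC

s_0 = ciphertext = 0x79
s_1 = InvRound(s_0, k_7) = 0x67
s_2 = InvRound(s_1, k_6) = 0x06
s_3 = InvRound(s_2, k_5) = 0x60
s_4 = InvRound(s_3, k_4) = 0xF6
s_5 = InvRound(s_4, k_3) = 0xBF
s_6 = InvRound(s_5, k_2) = 0x2B
s_7 = InvRound(s_6, k_1) = 0xC2
s_8 = InvRound(s_7, k_0) = 0xEC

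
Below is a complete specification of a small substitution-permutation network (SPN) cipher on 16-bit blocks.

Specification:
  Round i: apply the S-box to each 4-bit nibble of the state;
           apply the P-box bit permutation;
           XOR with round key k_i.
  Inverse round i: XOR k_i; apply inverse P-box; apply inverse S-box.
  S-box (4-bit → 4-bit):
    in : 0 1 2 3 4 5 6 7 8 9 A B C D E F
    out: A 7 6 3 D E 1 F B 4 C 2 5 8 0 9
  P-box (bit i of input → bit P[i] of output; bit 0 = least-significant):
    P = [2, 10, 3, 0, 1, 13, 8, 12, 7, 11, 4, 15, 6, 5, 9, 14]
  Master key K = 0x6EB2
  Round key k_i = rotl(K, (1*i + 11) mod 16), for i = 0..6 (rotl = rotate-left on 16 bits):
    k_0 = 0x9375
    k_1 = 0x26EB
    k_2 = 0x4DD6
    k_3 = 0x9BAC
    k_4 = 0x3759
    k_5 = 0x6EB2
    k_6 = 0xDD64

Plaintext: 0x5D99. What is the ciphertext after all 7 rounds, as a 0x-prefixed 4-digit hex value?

s_0 = plaintext = 0x5D99
s_1 = Round(s_0, k_0) = 0x505D
s_2 = Round(s_1, k_1) = 0xDDCA
s_3 = Round(s_2, k_2) = 0x8CDD
s_4 = Round(s_3, k_3) = 0xCB5D
s_5 = Round(s_4, k_4) = 0x0C18
s_6 = Round(s_5, k_5) = 0x0B05
s_7 = Round(s_6, k_6) = 0xA14D

0xA14D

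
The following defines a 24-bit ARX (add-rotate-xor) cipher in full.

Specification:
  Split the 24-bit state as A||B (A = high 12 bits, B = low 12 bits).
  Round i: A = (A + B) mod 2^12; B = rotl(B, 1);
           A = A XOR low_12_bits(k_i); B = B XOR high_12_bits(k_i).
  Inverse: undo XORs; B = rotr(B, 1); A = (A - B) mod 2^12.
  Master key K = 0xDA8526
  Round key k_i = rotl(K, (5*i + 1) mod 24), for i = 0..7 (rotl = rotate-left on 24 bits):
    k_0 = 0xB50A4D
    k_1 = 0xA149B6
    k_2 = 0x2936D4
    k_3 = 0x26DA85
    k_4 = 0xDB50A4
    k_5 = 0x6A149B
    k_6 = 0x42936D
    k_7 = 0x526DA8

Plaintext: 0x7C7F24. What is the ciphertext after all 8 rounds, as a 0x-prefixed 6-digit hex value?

s_0 = plaintext = 0x7C7F24
s_1 = Round(s_0, k_0) = 0xCA6519
s_2 = Round(s_1, k_1) = 0x809026
s_3 = Round(s_2, k_2) = 0xEFB2DF
s_4 = Round(s_3, k_3) = 0xB5F7D3
s_5 = Round(s_4, k_4) = 0x396213
s_6 = Round(s_5, k_5) = 0x132287
s_7 = Round(s_6, k_6) = 0x0D4127
s_8 = Round(s_7, k_7) = 0xC53768

0xC53768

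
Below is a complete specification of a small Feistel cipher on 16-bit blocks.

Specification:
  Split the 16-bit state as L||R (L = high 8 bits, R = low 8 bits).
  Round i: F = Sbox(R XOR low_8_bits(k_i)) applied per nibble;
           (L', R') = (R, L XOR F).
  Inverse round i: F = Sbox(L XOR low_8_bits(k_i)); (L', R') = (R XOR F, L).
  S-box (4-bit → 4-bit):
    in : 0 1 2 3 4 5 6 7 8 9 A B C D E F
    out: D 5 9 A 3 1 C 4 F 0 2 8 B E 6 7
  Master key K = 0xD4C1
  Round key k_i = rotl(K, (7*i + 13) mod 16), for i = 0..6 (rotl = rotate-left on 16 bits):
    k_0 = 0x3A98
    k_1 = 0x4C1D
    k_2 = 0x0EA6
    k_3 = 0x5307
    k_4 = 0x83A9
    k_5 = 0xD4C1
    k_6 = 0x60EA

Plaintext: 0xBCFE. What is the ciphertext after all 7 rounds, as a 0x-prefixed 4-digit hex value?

0x6767

s_0 = plaintext = 0xBCFE
s_1 = Round(s_0, k_0) = 0xFE70
s_2 = Round(s_1, k_1) = 0x7030
s_3 = Round(s_2, k_2) = 0x307C
s_4 = Round(s_3, k_3) = 0x7C78
s_5 = Round(s_4, k_4) = 0x7899
s_6 = Round(s_5, k_5) = 0x9967
s_7 = Round(s_6, k_6) = 0x6767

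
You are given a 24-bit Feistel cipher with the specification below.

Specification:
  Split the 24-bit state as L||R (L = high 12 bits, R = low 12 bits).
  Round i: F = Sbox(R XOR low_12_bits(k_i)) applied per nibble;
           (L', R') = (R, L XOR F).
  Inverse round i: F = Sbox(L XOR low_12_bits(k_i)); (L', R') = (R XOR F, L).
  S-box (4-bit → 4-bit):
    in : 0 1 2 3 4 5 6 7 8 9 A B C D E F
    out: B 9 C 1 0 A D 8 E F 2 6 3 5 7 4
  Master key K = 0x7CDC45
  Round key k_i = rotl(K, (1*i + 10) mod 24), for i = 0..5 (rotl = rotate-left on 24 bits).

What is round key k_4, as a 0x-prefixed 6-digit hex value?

K = 0x7CDC45
k_0 = rotl(K, (1*0+10) mod 24) = rotl(K, 10) = 0x7115F3
k_1 = rotl(K, (1*1+10) mod 24) = rotl(K, 11) = 0xE22BE6
k_2 = rotl(K, (1*2+10) mod 24) = rotl(K, 12) = 0xC457CD
k_3 = rotl(K, (1*3+10) mod 24) = rotl(K, 13) = 0x88AF9B
k_4 = rotl(K, (1*4+10) mod 24) = rotl(K, 14) = 0x115F37

0x115F37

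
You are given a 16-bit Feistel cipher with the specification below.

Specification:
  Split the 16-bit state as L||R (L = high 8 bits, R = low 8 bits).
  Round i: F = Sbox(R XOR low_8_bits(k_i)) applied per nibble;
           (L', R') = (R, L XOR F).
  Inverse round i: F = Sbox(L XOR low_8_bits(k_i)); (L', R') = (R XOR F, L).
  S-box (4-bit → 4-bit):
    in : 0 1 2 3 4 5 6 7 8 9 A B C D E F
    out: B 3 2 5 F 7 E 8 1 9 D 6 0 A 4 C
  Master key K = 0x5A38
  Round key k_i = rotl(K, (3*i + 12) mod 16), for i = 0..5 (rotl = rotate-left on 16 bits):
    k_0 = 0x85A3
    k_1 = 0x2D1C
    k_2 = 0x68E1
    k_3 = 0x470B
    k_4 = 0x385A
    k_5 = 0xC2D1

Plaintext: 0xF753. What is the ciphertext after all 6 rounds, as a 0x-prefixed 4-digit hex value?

0x6BC1

s_0 = plaintext = 0xF753
s_1 = Round(s_0, k_0) = 0x533C
s_2 = Round(s_1, k_1) = 0x3C78
s_3 = Round(s_2, k_2) = 0x78A5
s_4 = Round(s_3, k_3) = 0xA5AC
s_5 = Round(s_4, k_4) = 0xAC6B
s_6 = Round(s_5, k_5) = 0x6BC1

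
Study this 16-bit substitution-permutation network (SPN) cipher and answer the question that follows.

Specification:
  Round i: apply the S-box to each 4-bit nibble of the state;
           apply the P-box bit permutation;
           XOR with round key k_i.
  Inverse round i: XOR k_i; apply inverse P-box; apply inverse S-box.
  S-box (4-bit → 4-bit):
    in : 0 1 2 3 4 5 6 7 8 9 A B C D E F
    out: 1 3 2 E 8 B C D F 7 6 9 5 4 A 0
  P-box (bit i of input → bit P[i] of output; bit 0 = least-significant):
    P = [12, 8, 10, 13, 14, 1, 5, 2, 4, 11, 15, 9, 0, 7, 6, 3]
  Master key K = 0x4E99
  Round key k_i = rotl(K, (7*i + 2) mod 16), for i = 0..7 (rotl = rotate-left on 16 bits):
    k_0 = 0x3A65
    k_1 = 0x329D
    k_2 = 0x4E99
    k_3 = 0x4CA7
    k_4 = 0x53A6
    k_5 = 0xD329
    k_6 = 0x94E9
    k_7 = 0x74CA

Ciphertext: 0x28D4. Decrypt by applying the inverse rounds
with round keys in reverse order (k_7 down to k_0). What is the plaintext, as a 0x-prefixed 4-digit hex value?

s_0 = ciphertext = 0x28D4
s_1 = InvRound(s_0, k_7) = 0x415C
s_2 = InvRound(s_1, k_6) = 0x1C79
s_3 = InvRound(s_2, k_5) = 0xD80A
s_4 = InvRound(s_3, k_4) = 0xE362
s_5 = InvRound(s_4, k_3) = 0x9343
s_6 = InvRound(s_5, k_2) = 0x3919
s_7 = InvRound(s_6, k_1) = 0x2E42
s_8 = InvRound(s_7, k_0) = 0x0F3C

0x0F3C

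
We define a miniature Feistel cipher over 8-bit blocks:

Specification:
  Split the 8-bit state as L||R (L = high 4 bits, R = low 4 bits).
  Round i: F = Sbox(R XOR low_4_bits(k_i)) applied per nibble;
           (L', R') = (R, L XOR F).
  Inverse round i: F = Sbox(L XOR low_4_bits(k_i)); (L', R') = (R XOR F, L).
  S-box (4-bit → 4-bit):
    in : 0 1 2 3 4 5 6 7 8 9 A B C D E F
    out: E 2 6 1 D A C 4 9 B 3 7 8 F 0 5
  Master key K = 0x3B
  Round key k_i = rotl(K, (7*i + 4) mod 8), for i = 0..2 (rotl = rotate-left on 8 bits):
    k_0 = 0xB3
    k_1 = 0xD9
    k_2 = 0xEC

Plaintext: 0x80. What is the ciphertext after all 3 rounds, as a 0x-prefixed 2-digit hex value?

s_0 = plaintext = 0x80
s_1 = Round(s_0, k_0) = 0x09
s_2 = Round(s_1, k_1) = 0x9E
s_3 = Round(s_2, k_2) = 0xEF

0xEF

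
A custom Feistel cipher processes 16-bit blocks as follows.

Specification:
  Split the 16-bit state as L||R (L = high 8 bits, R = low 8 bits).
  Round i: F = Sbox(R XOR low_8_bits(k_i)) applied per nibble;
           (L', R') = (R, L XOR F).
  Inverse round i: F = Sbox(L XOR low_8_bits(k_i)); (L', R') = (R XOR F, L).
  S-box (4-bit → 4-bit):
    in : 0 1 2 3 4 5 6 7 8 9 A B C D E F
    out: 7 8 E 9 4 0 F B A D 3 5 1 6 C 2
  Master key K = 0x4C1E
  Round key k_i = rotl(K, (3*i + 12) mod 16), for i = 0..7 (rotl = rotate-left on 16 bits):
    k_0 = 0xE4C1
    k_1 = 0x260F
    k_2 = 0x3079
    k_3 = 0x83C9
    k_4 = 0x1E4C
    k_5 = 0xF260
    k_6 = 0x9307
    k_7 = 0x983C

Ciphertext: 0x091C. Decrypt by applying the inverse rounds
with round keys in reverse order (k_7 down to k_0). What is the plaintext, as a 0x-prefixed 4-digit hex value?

s_0 = ciphertext = 0x091C
s_1 = InvRound(s_0, k_7) = 0x8C09
s_2 = InvRound(s_1, k_6) = 0xAC8C
s_3 = InvRound(s_2, k_5) = 0x9DAC
s_4 = InvRound(s_3, k_4) = 0xC49D
s_5 = InvRound(s_4, k_3) = 0xEBC4
s_6 = InvRound(s_5, k_2) = 0x1AEB
s_7 = InvRound(s_6, k_1) = 0x6B1A
s_8 = InvRound(s_7, k_0) = 0x296B

0x296B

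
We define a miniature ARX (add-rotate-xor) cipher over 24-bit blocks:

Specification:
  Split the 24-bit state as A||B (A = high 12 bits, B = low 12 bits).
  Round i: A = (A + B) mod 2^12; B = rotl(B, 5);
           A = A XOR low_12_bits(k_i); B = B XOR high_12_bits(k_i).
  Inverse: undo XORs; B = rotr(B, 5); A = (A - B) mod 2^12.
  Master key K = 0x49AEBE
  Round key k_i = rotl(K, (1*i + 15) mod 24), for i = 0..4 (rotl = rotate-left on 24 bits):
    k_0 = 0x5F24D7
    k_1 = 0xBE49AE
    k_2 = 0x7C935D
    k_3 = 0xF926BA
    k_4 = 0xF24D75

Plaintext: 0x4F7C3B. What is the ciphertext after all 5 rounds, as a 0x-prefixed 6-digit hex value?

s_0 = plaintext = 0x4F7C3B
s_1 = Round(s_0, k_0) = 0x5E528A
s_2 = Round(s_1, k_1) = 0x1C1AA1
s_3 = Round(s_2, k_2) = 0xF3F3FC
s_4 = Round(s_3, k_3) = 0x581015
s_5 = Round(s_4, k_4) = 0x8E3D84

0x8E3D84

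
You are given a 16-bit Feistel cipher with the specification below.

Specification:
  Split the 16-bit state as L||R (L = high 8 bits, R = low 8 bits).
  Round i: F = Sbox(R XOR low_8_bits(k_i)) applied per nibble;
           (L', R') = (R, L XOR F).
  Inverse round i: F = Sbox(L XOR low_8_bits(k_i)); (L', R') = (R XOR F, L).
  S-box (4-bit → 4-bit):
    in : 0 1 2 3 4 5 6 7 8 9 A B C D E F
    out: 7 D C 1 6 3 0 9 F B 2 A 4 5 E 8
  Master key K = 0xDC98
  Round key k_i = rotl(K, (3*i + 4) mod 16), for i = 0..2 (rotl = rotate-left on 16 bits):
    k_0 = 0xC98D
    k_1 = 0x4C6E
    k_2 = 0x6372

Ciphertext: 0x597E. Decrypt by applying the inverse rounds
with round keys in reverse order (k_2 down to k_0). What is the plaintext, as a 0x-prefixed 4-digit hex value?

0x440B

s_0 = ciphertext = 0x597E
s_1 = InvRound(s_0, k_2) = 0xB459
s_2 = InvRound(s_1, k_1) = 0x0BB4
s_3 = InvRound(s_2, k_0) = 0x440B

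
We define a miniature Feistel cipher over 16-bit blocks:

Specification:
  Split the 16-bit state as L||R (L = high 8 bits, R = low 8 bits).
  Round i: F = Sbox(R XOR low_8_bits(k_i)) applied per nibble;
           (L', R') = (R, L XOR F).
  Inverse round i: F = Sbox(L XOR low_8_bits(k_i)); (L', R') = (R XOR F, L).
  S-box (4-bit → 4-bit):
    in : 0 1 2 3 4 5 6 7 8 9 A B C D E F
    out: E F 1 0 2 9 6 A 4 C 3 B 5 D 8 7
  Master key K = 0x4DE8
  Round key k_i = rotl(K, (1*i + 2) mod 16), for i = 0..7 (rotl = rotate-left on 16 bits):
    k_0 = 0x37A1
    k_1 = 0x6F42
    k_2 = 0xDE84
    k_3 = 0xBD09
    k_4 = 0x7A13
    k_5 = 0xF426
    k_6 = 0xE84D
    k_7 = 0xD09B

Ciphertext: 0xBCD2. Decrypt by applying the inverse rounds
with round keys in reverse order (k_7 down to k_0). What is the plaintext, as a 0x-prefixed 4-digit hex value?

0x56E1

s_0 = ciphertext = 0xBCD2
s_1 = InvRound(s_0, k_7) = 0xC8BC
s_2 = InvRound(s_1, k_6) = 0xF5C8
s_3 = InvRound(s_2, k_5) = 0x18F5
s_4 = InvRound(s_3, k_4) = 0x1E18
s_5 = InvRound(s_4, k_3) = 0xE21E
s_6 = InvRound(s_5, k_2) = 0x78E2
s_7 = InvRound(s_6, k_1) = 0xE178
s_8 = InvRound(s_7, k_0) = 0x56E1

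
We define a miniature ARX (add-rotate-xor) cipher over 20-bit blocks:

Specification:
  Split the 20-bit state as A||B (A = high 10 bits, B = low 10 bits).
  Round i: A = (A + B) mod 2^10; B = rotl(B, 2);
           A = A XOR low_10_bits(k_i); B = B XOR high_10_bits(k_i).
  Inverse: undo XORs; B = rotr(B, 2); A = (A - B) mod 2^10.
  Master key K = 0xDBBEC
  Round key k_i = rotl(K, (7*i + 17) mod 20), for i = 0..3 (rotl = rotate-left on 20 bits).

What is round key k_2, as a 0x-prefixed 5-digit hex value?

K = 0xDBBEC
k_0 = rotl(K, (7*0+17) mod 20) = rotl(K, 17) = 0x9B77D
k_1 = rotl(K, (7*1+17) mod 20) = rotl(K, 4) = 0xBBECD
k_2 = rotl(K, (7*2+17) mod 20) = rotl(K, 11) = 0xF66DD

0xF66DD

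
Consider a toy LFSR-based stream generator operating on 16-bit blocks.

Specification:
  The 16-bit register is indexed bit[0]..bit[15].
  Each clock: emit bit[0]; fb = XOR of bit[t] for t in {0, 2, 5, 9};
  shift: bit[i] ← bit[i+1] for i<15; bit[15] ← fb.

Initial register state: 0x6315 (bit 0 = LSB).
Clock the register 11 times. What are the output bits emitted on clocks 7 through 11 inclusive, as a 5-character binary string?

00110

reg_0 = 0x6315
clock 1: out=1, reg = 0xB18A
clock 2: out=0, reg = 0x58C5
clock 3: out=1, reg = 0x2C62
clock 4: out=0, reg = 0x9631
clock 5: out=1, reg = 0xCB18
clock 6: out=0, reg = 0xE58C
clock 7: out=0, reg = 0xF2C6
clock 8: out=0, reg = 0x7963
clock 9: out=1, reg = 0x3CB1
clock 10: out=1, reg = 0x1E58
clock 11: out=0, reg = 0x8F2C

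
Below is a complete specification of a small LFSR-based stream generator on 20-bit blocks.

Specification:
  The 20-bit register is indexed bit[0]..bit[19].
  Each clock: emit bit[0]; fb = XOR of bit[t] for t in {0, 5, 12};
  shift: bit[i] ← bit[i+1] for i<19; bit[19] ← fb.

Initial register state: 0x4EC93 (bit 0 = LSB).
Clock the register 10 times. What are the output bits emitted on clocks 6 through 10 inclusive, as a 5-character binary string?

00100

reg_0 = 0x4EC93
clock 1: out=1, reg = 0xA7649
clock 2: out=1, reg = 0x53B24
clock 3: out=0, reg = 0x29D92
clock 4: out=0, reg = 0x94EC9
clock 5: out=1, reg = 0xCA764
clock 6: out=0, reg = 0xE53B2
clock 7: out=0, reg = 0x729D9
clock 8: out=1, reg = 0xB94EC
clock 9: out=0, reg = 0x5CA76
clock 10: out=0, reg = 0xAE53B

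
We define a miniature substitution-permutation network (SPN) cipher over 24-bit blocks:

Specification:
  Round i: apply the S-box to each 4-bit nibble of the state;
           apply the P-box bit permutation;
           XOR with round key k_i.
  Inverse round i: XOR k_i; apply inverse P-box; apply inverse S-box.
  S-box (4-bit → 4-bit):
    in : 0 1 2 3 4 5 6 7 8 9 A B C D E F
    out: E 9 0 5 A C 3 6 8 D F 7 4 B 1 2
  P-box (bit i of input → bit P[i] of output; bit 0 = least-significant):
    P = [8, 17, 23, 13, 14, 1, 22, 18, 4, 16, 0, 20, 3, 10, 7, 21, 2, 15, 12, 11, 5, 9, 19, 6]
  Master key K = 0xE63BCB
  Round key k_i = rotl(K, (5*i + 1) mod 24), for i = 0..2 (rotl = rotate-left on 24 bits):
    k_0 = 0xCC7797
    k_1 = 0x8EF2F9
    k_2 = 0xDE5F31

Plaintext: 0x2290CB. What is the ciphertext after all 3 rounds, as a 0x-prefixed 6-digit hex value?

s_0 = plaintext = 0x2290CB
s_1 = Round(s_0, k_0) = 0x3F761E
s_2 = Round(s_1, k_1) = 0x833749
s_3 = Round(s_2, k_2) = 0x5B6EFE

0x5B6EFE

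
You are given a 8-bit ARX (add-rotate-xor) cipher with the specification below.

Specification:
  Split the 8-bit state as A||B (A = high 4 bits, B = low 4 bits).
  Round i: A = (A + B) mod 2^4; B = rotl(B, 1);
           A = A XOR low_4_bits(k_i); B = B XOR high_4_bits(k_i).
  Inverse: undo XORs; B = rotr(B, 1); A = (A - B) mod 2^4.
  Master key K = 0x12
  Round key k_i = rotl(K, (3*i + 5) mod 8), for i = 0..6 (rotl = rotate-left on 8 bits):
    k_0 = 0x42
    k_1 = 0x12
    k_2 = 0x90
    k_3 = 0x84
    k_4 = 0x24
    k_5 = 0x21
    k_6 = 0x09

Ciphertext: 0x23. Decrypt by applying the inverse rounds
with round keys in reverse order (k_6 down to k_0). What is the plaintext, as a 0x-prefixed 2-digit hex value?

s_0 = ciphertext = 0x23
s_1 = InvRound(s_0, k_6) = 0x29
s_2 = InvRound(s_1, k_5) = 0x6D
s_3 = InvRound(s_2, k_4) = 0x3F
s_4 = InvRound(s_3, k_3) = 0xCB
s_5 = InvRound(s_4, k_2) = 0xB1
s_6 = InvRound(s_5, k_1) = 0x90
s_7 = InvRound(s_6, k_0) = 0x92

0x92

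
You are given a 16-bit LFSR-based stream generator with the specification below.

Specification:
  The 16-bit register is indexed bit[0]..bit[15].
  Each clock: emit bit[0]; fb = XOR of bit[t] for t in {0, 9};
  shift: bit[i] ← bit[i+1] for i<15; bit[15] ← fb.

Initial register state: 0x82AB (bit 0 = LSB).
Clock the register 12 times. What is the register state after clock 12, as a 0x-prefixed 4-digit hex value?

0x7EA8

reg_0 = 0x82AB
clock 1: out=1, reg = 0x4155
clock 2: out=1, reg = 0xA0AA
clock 3: out=0, reg = 0x5055
clock 4: out=1, reg = 0xA82A
clock 5: out=0, reg = 0x5415
clock 6: out=1, reg = 0xAA0A
clock 7: out=0, reg = 0xD505
clock 8: out=1, reg = 0xEA82
clock 9: out=0, reg = 0xF541
clock 10: out=1, reg = 0xFAA0
clock 11: out=0, reg = 0xFD50
clock 12: out=0, reg = 0x7EA8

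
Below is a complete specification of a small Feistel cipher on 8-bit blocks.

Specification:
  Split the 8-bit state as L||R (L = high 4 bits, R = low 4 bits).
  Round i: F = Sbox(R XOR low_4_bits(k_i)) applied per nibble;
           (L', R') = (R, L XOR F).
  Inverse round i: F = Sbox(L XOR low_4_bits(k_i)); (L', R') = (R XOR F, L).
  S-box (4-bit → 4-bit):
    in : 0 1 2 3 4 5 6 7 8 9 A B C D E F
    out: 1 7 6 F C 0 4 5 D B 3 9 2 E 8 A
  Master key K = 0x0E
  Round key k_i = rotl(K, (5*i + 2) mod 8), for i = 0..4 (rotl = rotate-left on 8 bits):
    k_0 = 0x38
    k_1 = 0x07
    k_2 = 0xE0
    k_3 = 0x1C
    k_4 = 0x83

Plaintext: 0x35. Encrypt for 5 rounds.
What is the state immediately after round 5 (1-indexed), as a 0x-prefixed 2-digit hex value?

s_0 = plaintext = 0x35
s_1 = Round(s_0, k_0) = 0x5D
s_2 = Round(s_1, k_1) = 0xD6
s_3 = Round(s_2, k_2) = 0x69
s_4 = Round(s_3, k_3) = 0x96
s_5 = Round(s_4, k_4) = 0x69

0x69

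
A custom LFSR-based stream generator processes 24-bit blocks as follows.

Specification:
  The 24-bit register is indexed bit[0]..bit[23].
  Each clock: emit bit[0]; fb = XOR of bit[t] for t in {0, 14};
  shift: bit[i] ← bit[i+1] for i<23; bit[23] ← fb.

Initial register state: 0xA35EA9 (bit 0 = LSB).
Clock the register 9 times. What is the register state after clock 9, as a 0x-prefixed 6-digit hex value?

0x1251AF

reg_0 = 0xA35EA9
clock 1: out=1, reg = 0x51AF54
clock 2: out=0, reg = 0x28D7AA
clock 3: out=0, reg = 0x946BD5
clock 4: out=1, reg = 0x4A35EA
clock 5: out=0, reg = 0x251AF5
clock 6: out=1, reg = 0x928D7A
clock 7: out=0, reg = 0x4946BD
clock 8: out=1, reg = 0x24A35E
clock 9: out=0, reg = 0x1251AF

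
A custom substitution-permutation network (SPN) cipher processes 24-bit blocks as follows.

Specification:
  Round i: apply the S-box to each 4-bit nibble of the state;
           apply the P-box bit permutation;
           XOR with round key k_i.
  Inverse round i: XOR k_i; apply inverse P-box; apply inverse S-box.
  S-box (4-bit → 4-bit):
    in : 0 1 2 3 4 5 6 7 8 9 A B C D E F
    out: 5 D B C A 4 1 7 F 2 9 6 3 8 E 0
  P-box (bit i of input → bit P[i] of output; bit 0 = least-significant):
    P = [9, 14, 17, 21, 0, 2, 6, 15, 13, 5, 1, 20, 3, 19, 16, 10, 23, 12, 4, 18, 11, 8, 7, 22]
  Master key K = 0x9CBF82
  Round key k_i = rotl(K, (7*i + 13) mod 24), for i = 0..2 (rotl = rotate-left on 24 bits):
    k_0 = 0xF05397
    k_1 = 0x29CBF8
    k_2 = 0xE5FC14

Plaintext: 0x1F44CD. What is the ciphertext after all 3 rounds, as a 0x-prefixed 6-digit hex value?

s_0 = plaintext = 0x1F44CD
s_1 = Round(s_0, k_0) = 0x885F32
s_2 = Round(s_1, k_1) = 0xCC1028
s_3 = Round(s_2, k_2) = 0x46031B

0x46031B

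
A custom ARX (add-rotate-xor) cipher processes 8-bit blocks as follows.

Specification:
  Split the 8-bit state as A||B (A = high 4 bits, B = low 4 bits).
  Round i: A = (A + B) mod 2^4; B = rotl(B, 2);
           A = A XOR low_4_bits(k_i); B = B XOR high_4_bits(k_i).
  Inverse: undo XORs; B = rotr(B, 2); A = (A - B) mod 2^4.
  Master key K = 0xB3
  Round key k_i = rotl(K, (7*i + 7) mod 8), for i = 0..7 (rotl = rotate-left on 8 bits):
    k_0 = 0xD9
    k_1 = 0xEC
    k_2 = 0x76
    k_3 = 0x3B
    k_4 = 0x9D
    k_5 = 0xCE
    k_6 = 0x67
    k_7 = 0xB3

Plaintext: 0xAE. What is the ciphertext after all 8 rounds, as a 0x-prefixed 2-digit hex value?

s_0 = plaintext = 0xAE
s_1 = Round(s_0, k_0) = 0x16
s_2 = Round(s_1, k_1) = 0xB7
s_3 = Round(s_2, k_2) = 0x4A
s_4 = Round(s_3, k_3) = 0x59
s_5 = Round(s_4, k_4) = 0x3F
s_6 = Round(s_5, k_5) = 0xC3
s_7 = Round(s_6, k_6) = 0x8A
s_8 = Round(s_7, k_7) = 0x11

0x11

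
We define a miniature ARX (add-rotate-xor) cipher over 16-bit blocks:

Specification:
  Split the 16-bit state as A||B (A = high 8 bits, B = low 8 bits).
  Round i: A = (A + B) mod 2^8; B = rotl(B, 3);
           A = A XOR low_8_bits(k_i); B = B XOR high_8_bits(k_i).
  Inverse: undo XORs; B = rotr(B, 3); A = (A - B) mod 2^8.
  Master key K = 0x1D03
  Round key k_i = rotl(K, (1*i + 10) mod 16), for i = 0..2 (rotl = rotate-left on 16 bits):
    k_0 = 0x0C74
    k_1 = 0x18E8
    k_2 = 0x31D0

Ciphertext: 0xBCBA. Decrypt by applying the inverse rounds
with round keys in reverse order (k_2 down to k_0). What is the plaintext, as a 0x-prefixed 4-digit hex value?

0x6E24

s_0 = ciphertext = 0xBCBA
s_1 = InvRound(s_0, k_2) = 0xFB71
s_2 = InvRound(s_1, k_1) = 0xE62D
s_3 = InvRound(s_2, k_0) = 0x6E24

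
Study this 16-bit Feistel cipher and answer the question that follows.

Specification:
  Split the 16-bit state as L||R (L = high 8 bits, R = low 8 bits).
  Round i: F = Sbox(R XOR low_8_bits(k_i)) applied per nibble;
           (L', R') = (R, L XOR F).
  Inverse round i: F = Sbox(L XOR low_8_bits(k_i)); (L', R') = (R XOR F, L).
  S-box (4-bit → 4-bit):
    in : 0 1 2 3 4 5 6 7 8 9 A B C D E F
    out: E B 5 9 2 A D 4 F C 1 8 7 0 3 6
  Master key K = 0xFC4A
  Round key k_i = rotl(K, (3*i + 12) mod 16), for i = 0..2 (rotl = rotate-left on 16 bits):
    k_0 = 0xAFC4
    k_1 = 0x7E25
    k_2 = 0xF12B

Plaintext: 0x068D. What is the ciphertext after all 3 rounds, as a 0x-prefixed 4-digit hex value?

s_0 = plaintext = 0x068D
s_1 = Round(s_0, k_0) = 0x8D2A
s_2 = Round(s_1, k_1) = 0x2A6B
s_3 = Round(s_2, k_2) = 0x6B04

0x6B04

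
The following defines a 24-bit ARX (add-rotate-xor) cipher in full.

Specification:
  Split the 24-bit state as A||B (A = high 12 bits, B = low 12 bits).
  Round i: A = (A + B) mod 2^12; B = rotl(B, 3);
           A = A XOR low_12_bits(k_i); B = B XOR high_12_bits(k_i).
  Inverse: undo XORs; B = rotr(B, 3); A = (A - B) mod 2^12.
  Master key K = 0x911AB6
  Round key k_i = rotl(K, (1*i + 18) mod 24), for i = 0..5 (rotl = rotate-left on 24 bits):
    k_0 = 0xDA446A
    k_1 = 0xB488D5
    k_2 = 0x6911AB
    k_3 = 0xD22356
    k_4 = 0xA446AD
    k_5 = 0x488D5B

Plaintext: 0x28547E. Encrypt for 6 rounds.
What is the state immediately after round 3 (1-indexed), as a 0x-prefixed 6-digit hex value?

s_0 = plaintext = 0x28547E
s_1 = Round(s_0, k_0) = 0x369E56
s_2 = Round(s_1, k_1) = 0x96A9FF
s_3 = Round(s_2, k_2) = 0x2C296D
s_4 = Round(s_3, k_3) = 0xF7964E
s_5 = Round(s_4, k_4) = 0x36A837
s_6 = Round(s_5, k_5) = 0x6FA534

0x2C296D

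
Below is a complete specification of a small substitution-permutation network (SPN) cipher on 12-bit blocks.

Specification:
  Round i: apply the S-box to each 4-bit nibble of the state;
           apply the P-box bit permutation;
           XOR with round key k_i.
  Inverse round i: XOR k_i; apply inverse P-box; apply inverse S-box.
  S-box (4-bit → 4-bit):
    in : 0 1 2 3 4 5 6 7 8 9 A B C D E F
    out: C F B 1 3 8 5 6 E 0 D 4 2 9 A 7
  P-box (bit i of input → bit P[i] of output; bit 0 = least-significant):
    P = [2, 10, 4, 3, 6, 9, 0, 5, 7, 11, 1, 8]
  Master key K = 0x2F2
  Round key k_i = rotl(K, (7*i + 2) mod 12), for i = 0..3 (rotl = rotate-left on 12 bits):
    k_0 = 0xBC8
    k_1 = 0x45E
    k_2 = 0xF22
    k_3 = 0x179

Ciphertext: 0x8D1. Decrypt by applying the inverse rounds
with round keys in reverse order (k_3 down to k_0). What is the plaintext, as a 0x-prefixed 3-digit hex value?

0x812

s_0 = ciphertext = 0x8D1
s_1 = InvRound(s_0, k_3) = 0x255
s_2 = InvRound(s_1, k_2) = 0x8AF
s_3 = InvRound(s_2, k_1) = 0x4A7
s_4 = InvRound(s_3, k_0) = 0x812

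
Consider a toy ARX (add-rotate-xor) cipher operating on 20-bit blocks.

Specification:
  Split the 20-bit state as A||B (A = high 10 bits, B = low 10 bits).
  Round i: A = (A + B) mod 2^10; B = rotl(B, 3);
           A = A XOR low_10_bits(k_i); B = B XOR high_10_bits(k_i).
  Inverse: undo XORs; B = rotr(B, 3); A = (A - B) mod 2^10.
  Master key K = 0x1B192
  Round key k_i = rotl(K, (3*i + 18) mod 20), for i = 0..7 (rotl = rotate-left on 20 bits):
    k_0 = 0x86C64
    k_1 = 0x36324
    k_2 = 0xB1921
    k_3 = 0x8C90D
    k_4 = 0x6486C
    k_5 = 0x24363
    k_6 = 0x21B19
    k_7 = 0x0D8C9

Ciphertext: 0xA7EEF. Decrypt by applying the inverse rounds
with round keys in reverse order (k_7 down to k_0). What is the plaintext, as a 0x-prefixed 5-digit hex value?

s_0 = ciphertext = 0xA7EEF
s_1 = InvRound(s_0, k_7) = 0x5ECDB
s_2 = InvRound(s_1, k_6) = 0xF5E8B
s_3 = InvRound(s_2, k_5) = 0xBC5C3
s_4 = InvRound(s_3, k_4) = 0x84C8A
s_5 = InvRound(s_4, k_3) = 0xB1C57
s_6 = InvRound(s_5, k_2) = 0xC50D2
s_7 = InvRound(s_6, k_1) = 0xCBD01
s_8 = InvRound(s_7, k_0) = 0x7A163

0x7A163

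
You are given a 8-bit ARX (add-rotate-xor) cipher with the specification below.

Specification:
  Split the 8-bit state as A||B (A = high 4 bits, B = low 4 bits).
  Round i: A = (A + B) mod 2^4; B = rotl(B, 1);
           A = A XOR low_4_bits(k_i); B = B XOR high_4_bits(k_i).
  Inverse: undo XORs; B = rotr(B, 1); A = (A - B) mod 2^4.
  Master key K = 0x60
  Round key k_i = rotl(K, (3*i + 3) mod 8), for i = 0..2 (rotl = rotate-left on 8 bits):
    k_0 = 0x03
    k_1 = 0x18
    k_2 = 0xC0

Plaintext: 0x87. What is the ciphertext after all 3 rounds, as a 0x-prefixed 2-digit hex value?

0xE5

s_0 = plaintext = 0x87
s_1 = Round(s_0, k_0) = 0xCE
s_2 = Round(s_1, k_1) = 0x2C
s_3 = Round(s_2, k_2) = 0xE5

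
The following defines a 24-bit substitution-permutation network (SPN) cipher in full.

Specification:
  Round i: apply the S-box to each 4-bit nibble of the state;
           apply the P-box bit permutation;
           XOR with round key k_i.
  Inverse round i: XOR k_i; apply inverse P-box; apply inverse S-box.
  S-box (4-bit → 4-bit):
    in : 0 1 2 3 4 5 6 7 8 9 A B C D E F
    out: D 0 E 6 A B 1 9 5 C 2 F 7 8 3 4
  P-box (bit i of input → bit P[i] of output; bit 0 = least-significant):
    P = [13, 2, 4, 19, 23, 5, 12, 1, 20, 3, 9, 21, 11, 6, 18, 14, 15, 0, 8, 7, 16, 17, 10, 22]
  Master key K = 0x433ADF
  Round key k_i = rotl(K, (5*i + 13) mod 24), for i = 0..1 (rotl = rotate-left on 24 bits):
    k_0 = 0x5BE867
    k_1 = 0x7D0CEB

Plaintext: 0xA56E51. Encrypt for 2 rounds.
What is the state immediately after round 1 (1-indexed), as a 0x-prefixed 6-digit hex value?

0xC960CC

s_0 = plaintext = 0xA56E51
s_1 = Round(s_0, k_0) = 0xC960CC
s_2 = Round(s_1, k_1) = 0xCE335F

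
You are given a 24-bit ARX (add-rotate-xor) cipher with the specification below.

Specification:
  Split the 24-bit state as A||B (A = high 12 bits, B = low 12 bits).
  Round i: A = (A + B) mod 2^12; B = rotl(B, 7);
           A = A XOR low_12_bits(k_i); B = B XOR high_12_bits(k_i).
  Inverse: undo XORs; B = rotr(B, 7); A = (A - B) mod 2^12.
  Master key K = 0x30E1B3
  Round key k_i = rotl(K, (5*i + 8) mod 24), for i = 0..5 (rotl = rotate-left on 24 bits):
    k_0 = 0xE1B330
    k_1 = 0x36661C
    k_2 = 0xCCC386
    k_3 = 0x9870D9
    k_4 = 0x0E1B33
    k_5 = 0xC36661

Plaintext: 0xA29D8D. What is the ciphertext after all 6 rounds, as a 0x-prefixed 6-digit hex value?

s_0 = plaintext = 0xA29D8D
s_1 = Round(s_0, k_0) = 0x4868F7
s_2 = Round(s_1, k_1) = 0xB618A1
s_3 = Round(s_2, k_2) = 0x784C09
s_4 = Round(s_3, k_3) = 0x354D67
s_5 = Round(s_4, k_4) = 0xB8830A
s_6 = Round(s_5, k_5) = 0x8F392E

0x8F392E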